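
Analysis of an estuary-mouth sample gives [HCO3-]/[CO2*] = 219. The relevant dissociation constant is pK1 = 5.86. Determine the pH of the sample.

pH = 8.20

From K1 = [H⁺][HCO3-]/[CO2*]:  pH = pK1 + log₁₀([HCO3-]/[CO2*])
log₁₀(219) = +2.340
pH = 5.86 + (+2.340) = 8.20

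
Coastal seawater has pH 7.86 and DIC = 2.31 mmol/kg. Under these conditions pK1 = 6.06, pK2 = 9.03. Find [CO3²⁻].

[CO3²⁻] = 0.144 mmol/kg

α₂ = 1 / (1 + [H⁺]/K2 + [H⁺]²/(K1K2)) = 1 / (1 + 10^+1.17 + 10^-0.63)
   = 1 / (1 + 14.791 + 0.23442) = 1/16.026 = 0.06240
[CO3²⁻] = α₂ × DIC = 0.06240 × 2.31 = 0.144 mmol/kg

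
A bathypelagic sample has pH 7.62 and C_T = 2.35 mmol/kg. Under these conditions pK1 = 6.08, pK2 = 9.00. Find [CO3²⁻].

α₂ = 1 / (1 + [H⁺]/K2 + [H⁺]²/(K1K2)) = 1 / (1 + 10^+1.38 + 10^-0.16)
   = 1 / (1 + 23.988 + 0.69183) = 1/25.680 = 0.03894
[CO3²⁻] = α₂ × DIC = 0.03894 × 2.35 = 0.0915 mmol/kg

[CO3²⁻] = 0.0915 mmol/kg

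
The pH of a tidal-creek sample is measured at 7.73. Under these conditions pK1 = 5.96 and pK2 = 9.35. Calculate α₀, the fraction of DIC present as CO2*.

α₀ = 1 / (1 + K1/[H⁺] + K1K2/[H⁺]²) = 1 / (1 + 10^+1.77 + 10^+0.15)
   = 1 / (1 + 58.884 + 1.4125) = 1/61.297 = 0.01631

α₀ = 0.0163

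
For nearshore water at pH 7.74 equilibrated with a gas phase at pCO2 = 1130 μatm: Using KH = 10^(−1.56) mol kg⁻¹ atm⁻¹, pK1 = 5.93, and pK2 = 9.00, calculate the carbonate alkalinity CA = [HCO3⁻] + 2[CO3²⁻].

CA = 2.23 mmol/kg

[CO2*] = KH · pCO2 = 10^(−1.56) × 1130×10^-6 = 3.112×10^-5 mol/kg
α₀ = 1/(1 + K1/[H⁺] + K1K2/[H⁺]²) = 1/(1 + 10^+1.81 + 10^+0.55) = 0.01447
DIC = [CO2*]/α₀ = 3.112×10^-5 / 0.01447 = 2.151 mmol/kg
CA = (α₁ + 2α₂)·DIC = (0.9342 + 2×0.05134) × 2.151 = 2.23 mmol/kg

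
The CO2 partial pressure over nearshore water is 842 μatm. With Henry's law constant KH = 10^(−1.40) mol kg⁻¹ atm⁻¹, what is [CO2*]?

KH = 10^(−1.40) = 3.981×10^-2 mol kg⁻¹ atm⁻¹
[CO2*] = KH · pCO2 = 3.981×10^-2 × 842×10^-6 atm = 3.35×10^-5 mol/kg

[CO2*] = 33.5 μmol/kg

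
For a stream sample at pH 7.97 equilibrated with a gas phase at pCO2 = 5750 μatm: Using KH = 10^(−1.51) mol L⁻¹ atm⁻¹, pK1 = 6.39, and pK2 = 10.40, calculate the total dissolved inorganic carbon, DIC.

DIC = 6.96 mmol/L

[CO2*] = KH · pCO2 = 10^(−1.51) × 5750×10^-6 = 1.777×10^-4 mol/L
α₀ = 1/(1 + K1/[H⁺] + K1K2/[H⁺]²) = 1/(1 + 10^+1.58 + 10^-0.85) = 0.02554
DIC = [CO2*]/α₀ = 1.777×10^-4 / 0.02554 = 6.96 mmol/L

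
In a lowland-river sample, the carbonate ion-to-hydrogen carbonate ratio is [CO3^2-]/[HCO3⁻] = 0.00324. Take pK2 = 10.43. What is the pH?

From K2 = [H⁺][CO3^2-]/[HCO3⁻]:  pH = pK2 + log₁₀([CO3^2-]/[HCO3⁻])
log₁₀(0.00324) = -2.489
pH = 10.43 + (-2.489) = 7.94

pH = 7.94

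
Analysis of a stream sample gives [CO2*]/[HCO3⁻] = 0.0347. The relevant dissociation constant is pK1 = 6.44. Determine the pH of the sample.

pH = 7.90

From K1 = [H⁺][HCO3⁻]/[CO2*]:  pH = pK1 − log₁₀([CO2*]/[HCO3⁻])
log₁₀(0.0347) = -1.460
pH = 6.44 − (-1.460) = 7.90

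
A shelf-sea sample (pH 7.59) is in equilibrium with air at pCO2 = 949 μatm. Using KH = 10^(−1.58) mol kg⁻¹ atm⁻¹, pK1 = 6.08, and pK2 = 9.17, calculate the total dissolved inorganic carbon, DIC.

[CO2*] = KH · pCO2 = 10^(−1.58) × 949×10^-6 = 2.496×10^-5 mol/kg
α₀ = 1/(1 + K1/[H⁺] + K1K2/[H⁺]²) = 1/(1 + 10^+1.51 + 10^-0.07) = 0.02923
DIC = [CO2*]/α₀ = 2.496×10^-5 / 0.02923 = 0.854 mmol/kg

DIC = 0.854 mmol/kg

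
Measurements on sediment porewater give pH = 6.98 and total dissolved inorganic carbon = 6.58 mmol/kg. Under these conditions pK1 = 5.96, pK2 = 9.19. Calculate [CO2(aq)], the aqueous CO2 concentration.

α₀ = 1 / (1 + K1/[H⁺] + K1K2/[H⁺]²) = 1 / (1 + 10^+1.02 + 10^-1.19)
   = 1 / (1 + 10.471 + 0.064565) = 1/11.536 = 0.08669
[CO2*] = α₀ × DIC = 0.08669 × 6.58 = 0.570 mmol/kg

[CO2*] = 0.570 mmol/kg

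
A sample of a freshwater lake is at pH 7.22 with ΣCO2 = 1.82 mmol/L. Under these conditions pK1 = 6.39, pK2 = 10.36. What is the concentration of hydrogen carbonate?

[HCO3⁻] = 1.58 mmol/L

α₁ = 1 / (1 + [H⁺]/K1 + K2/[H⁺]) = 1 / (1 + 10^-0.83 + 10^-3.14)
   = 1 / (1 + 0.14791 + 0.00072444) = 1/1.1486 = 0.8706
[HCO3⁻] = α₁ × DIC = 0.8706 × 1.82 = 1.58 mmol/L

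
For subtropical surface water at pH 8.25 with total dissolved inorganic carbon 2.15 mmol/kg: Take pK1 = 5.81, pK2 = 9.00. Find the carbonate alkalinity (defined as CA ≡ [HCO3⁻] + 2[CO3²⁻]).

CA = 2.47 mmol/kg

CA = [HCO3⁻] + 2[CO3²⁻] = (α₁ + 2α₂)·DIC
At pH 8.25: [H⁺]/K1 = 10^-2.44 = 0.0036308, K2/[H⁺] = 10^-0.75 = 0.17783
α₁ = 1/(1 + 0.0036308 + 0.17783) = 1/1.1815 = 0.8464; α₂ = α₁·K2/[H⁺] = 0.1505
α₁ + 2α₂ = 1.1474
CA = 1.1474 × 2.15 = 2.47 mmol/kg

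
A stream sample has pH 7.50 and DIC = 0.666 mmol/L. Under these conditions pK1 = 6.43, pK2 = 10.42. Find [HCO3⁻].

α₁ = 1 / (1 + [H⁺]/K1 + K2/[H⁺]) = 1 / (1 + 10^-1.07 + 10^-2.92)
   = 1 / (1 + 0.085114 + 0.0012023) = 1/1.0863 = 0.9205
[HCO3⁻] = α₁ × DIC = 0.9205 × 0.666 = 0.613 mmol/L

[HCO3⁻] = 0.613 mmol/L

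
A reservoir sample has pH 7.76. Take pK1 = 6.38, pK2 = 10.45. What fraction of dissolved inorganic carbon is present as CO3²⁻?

α₂ = 0.00196

α₂ = 1 / (1 + [H⁺]/K2 + [H⁺]²/(K1K2)) = 1 / (1 + 10^+2.69 + 10^+1.31)
   = 1 / (1 + 489.78 + 20.417) = 1/511.20 = 0.001956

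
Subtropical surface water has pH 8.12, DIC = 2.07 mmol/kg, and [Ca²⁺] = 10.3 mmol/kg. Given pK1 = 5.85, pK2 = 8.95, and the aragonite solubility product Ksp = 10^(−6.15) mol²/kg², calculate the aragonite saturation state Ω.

Ω = 3.86

α₂ = 1 / (1 + [H⁺]/K2 + [H⁺]²/(K1K2)) = 1 / (1 + 10^+0.83 + 10^-1.44)
   = 1 / (1 + 6.7608 + 0.036308) = 1/7.7971 = 0.1283
[CO3²⁻] = α₂ × DIC = 0.1283 × 2.07 = 0.2655 mmol/kg
Ksp = 10^(−6.15) = 7.079×10^-7
Ω = [Ca²⁺][CO3²⁻]/Ksp = (10.3×10^-3)(2.655×10^-4) / 7.079×10^-7 = 3.86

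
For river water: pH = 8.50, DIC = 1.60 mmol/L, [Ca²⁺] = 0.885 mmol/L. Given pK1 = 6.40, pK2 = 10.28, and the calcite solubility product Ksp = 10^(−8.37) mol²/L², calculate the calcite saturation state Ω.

α₂ = 1 / (1 + [H⁺]/K2 + [H⁺]²/(K1K2)) = 1 / (1 + 10^+1.78 + 10^-0.32)
   = 1 / (1 + 60.256 + 0.47863) = 1/61.735 = 0.01620
[CO3²⁻] = α₂ × DIC = 0.01620 × 1.60 = 0.02592 mmol/L
Ksp = 10^(−8.37) = 4.266×10^-9
Ω = [Ca²⁺][CO3²⁻]/Ksp = (0.885×10^-3)(2.592×10^-5) / 4.266×10^-9 = 5.38

Ω = 5.38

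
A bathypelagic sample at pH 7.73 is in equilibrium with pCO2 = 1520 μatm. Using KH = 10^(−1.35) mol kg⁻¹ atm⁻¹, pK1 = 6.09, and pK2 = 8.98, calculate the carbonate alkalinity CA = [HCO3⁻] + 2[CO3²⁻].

[CO2*] = KH · pCO2 = 10^(−1.35) × 1520×10^-6 = 6.790×10^-5 mol/kg
α₀ = 1/(1 + K1/[H⁺] + K1K2/[H⁺]²) = 1/(1 + 10^+1.64 + 10^+0.39) = 0.02123
DIC = [CO2*]/α₀ = 6.790×10^-5 / 0.02123 = 3.198 mmol/kg
CA = (α₁ + 2α₂)·DIC = (0.9267 + 2×0.05211) × 3.198 = 3.30 mmol/kg

CA = 3.30 mmol/kg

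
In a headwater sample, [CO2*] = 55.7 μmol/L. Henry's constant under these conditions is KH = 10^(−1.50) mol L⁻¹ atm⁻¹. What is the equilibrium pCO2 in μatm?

KH = 10^(−1.50) = 3.162×10^-2 mol L⁻¹ atm⁻¹
pCO2 = [CO2*]/KH = 55.7×10^-6 / 3.162×10^-2 = 1.76×10^-3 atm = 1760 μatm

pCO2 = 1760 μatm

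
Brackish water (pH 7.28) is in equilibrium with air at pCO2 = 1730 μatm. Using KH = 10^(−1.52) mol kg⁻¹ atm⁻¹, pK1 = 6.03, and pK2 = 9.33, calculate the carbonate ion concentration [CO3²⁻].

[CO3²⁻] = 8.28 μmol/kg

[CO2*] = KH · pCO2 = 10^(−1.52) × 1730×10^-6 = 5.225×10^-5 mol/kg
α₀ = 1/(1 + K1/[H⁺] + K1K2/[H⁺]²) = 1/(1 + 10^+1.25 + 10^-0.80) = 0.05279
DIC = [CO2*]/α₀ = 5.225×10^-5 / 0.05279 = 0.9896 mmol/kg
[CO3²⁻] = α₂·DIC; α₂ = 0.008367, so [CO3²⁻] = 0.008367 × 0.9896 = 0.00828 mmol/kg = 8.28 μmol/kg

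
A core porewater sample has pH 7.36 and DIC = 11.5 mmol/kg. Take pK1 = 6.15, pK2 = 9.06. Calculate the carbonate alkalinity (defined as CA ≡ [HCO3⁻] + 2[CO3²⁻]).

CA = 11.1 mmol/kg

CA = [HCO3⁻] + 2[CO3²⁻] = (α₁ + 2α₂)·DIC
At pH 7.36: [H⁺]/K1 = 10^-1.21 = 0.061660, K2/[H⁺] = 10^-1.70 = 0.019953
α₁ = 1/(1 + 0.061660 + 0.019953) = 1/1.0816 = 0.9245; α₂ = α₁·K2/[H⁺] = 0.01845
α₁ + 2α₂ = 0.9614
CA = 0.9614 × 11.5 = 11.1 mmol/kg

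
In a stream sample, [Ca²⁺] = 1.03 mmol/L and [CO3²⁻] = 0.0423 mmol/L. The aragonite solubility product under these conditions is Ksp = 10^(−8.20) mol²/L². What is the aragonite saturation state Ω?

Ksp = 10^(−8.20) = 6.310×10^-9
Ω = [Ca²⁺][CO3²⁻]/Ksp = (1.03×10^-3)(0.0423×10^-3) / 6.310×10^-9 = 6.91

Ω = 6.91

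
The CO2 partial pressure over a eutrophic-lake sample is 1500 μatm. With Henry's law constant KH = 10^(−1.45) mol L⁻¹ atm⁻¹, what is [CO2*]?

[CO2*] = 53.2 μmol/L

KH = 10^(−1.45) = 3.548×10^-2 mol L⁻¹ atm⁻¹
[CO2*] = KH · pCO2 = 3.548×10^-2 × 1500×10^-6 atm = 5.32×10^-5 mol/L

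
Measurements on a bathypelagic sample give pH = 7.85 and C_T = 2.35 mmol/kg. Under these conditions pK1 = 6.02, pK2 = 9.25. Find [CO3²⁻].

[CO3²⁻] = 0.0887 mmol/kg

α₂ = 1 / (1 + [H⁺]/K2 + [H⁺]²/(K1K2)) = 1 / (1 + 10^+1.40 + 10^-0.43)
   = 1 / (1 + 25.119 + 0.37154) = 1/26.490 = 0.03775
[CO3²⁻] = α₂ × DIC = 0.03775 × 2.35 = 0.0887 mmol/kg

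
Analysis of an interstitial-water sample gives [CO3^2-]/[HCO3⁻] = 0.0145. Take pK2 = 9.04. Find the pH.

From K2 = [H⁺][CO3^2-]/[HCO3⁻]:  pH = pK2 + log₁₀([CO3^2-]/[HCO3⁻])
log₁₀(0.0145) = -1.839
pH = 9.04 + (-1.839) = 7.20

pH = 7.20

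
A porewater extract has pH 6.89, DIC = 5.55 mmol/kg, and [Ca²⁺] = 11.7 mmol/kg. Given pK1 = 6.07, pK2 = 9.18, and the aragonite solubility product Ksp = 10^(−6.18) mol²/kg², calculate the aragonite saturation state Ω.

Ω = 0.436

α₂ = 1 / (1 + [H⁺]/K2 + [H⁺]²/(K1K2)) = 1 / (1 + 10^+2.29 + 10^+1.47)
   = 1 / (1 + 194.98 + 29.512) = 1/225.50 = 0.004435
[CO3²⁻] = α₂ × DIC = 0.004435 × 5.55 = 0.02461 mmol/kg
Ksp = 10^(−6.18) = 6.607×10^-7
Ω = [Ca²⁺][CO3²⁻]/Ksp = (11.7×10^-3)(2.461×10^-5) / 6.607×10^-7 = 0.436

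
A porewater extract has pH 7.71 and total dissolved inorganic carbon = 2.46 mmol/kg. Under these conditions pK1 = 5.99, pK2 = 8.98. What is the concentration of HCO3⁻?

α₁ = 1 / (1 + [H⁺]/K1 + K2/[H⁺]) = 1 / (1 + 10^-1.72 + 10^-1.27)
   = 1 / (1 + 0.019055 + 0.053703) = 1/1.0728 = 0.9322
[HCO3⁻] = α₁ × DIC = 0.9322 × 2.46 = 2.29 mmol/kg

[HCO3⁻] = 2.29 mmol/kg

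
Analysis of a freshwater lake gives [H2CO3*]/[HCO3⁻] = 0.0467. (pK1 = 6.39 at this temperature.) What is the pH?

pH = 7.72

From K1 = [H⁺][HCO3⁻]/[H2CO3*]:  pH = pK1 − log₁₀([H2CO3*]/[HCO3⁻])
log₁₀(0.0467) = -1.331
pH = 6.39 − (-1.331) = 7.72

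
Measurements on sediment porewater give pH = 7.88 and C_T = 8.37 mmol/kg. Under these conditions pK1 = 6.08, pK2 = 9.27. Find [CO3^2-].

α₂ = 1 / (1 + [H⁺]/K2 + [H⁺]²/(K1K2)) = 1 / (1 + 10^+1.39 + 10^-0.41)
   = 1 / (1 + 24.547 + 0.38905) = 1/25.936 = 0.03856
[CO3²⁻] = α₂ × DIC = 0.03856 × 8.37 = 0.323 mmol/kg

[CO3²⁻] = 0.323 mmol/kg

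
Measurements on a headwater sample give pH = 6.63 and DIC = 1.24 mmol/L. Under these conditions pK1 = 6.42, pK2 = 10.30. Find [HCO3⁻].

[HCO3⁻] = 0.767 mmol/L

α₁ = 1 / (1 + [H⁺]/K1 + K2/[H⁺]) = 1 / (1 + 10^-0.21 + 10^-3.67)
   = 1 / (1 + 0.61660 + 0.00021380) = 1/1.6168 = 0.6185
[HCO3⁻] = α₁ × DIC = 0.6185 × 1.24 = 0.767 mmol/L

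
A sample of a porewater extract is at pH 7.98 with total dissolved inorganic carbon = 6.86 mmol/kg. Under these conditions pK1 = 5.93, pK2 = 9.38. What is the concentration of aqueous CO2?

α₀ = 1 / (1 + K1/[H⁺] + K1K2/[H⁺]²) = 1 / (1 + 10^+2.05 + 10^+0.65)
   = 1 / (1 + 112.20 + 4.4668) = 1/117.67 = 0.008498
[CO2*] = α₀ × DIC = 0.008498 × 6.86 = 0.0583 mmol/kg

[CO2*] = 0.0583 mmol/kg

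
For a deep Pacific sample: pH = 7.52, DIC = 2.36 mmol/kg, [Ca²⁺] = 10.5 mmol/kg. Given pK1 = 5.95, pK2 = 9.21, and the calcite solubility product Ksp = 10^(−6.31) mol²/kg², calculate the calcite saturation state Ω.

Ω = 0.986

α₂ = 1 / (1 + [H⁺]/K2 + [H⁺]²/(K1K2)) = 1 / (1 + 10^+1.69 + 10^+0.12)
   = 1 / (1 + 48.978 + 1.3183) = 1/51.296 = 0.01949
[CO3²⁻] = α₂ × DIC = 0.01949 × 2.36 = 0.04601 mmol/kg
Ksp = 10^(−6.31) = 4.898×10^-7
Ω = [Ca²⁺][CO3²⁻]/Ksp = (10.5×10^-3)(4.601×10^-5) / 4.898×10^-7 = 0.986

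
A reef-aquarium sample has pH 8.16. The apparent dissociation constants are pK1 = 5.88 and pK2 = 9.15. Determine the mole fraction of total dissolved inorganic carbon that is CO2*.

α₀ = 0.00474

α₀ = 1 / (1 + K1/[H⁺] + K1K2/[H⁺]²) = 1 / (1 + 10^+2.28 + 10^+1.29)
   = 1 / (1 + 190.55 + 19.498) = 1/211.04 = 0.004738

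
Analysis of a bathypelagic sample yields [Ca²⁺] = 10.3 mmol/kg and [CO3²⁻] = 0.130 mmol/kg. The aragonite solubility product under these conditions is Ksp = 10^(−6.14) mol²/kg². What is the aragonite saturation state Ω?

Ω = 1.85

Ksp = 10^(−6.14) = 7.244×10^-7
Ω = [Ca²⁺][CO3²⁻]/Ksp = (10.3×10^-3)(0.130×10^-3) / 7.244×10^-7 = 1.85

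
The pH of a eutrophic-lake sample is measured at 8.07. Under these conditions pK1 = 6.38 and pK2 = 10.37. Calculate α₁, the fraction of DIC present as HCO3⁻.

α₁ = 1 / (1 + [H⁺]/K1 + K2/[H⁺]) = 1 / (1 + 10^-1.69 + 10^-2.30)
   = 1 / (1 + 0.020417 + 0.0050119) = 1/1.0254 = 0.9752

α₁ = 0.975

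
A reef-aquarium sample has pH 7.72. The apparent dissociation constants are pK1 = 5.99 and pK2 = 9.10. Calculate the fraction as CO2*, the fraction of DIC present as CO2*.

α₀ = 1 / (1 + K1/[H⁺] + K1K2/[H⁺]²) = 1 / (1 + 10^+1.73 + 10^+0.35)
   = 1 / (1 + 53.703 + 2.2387) = 1/56.942 = 0.01756

α₀ = 0.0176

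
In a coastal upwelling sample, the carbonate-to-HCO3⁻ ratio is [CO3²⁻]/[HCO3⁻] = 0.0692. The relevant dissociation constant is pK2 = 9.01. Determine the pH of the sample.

From K2 = [H⁺][CO3²⁻]/[HCO3⁻]:  pH = pK2 + log₁₀([CO3²⁻]/[HCO3⁻])
log₁₀(0.0692) = -1.160
pH = 9.01 + (-1.160) = 7.85

pH = 7.85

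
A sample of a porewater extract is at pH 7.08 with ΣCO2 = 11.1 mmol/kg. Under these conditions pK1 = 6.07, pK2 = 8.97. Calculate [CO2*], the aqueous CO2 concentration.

[CO2*] = 0.977 mmol/kg

α₀ = 1 / (1 + K1/[H⁺] + K1K2/[H⁺]²) = 1 / (1 + 10^+1.01 + 10^-0.88)
   = 1 / (1 + 10.233 + 0.13183) = 1/11.365 = 0.08799
[CO2*] = α₀ × DIC = 0.08799 × 11.1 = 0.977 mmol/kg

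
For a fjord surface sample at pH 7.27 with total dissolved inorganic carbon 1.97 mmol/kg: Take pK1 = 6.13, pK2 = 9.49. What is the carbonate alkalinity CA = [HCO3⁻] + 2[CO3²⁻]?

CA = [HCO3⁻] + 2[CO3²⁻] = (α₁ + 2α₂)·DIC
At pH 7.27: [H⁺]/K1 = 10^-1.14 = 0.072444, K2/[H⁺] = 10^-2.22 = 0.0060256
α₁ = 1/(1 + 0.072444 + 0.0060256) = 1/1.0785 = 0.9272; α₂ = α₁·K2/[H⁺] = 0.005587
α₁ + 2α₂ = 0.9384
CA = 0.9384 × 1.97 = 1.85 mmol/kg

CA = 1.85 mmol/kg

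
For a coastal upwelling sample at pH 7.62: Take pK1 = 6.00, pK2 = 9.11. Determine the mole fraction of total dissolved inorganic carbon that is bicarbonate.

α₁ = 0.947

α₁ = 1 / (1 + [H⁺]/K1 + K2/[H⁺]) = 1 / (1 + 10^-1.62 + 10^-1.49)
   = 1 / (1 + 0.023988 + 0.032359) = 1/1.0563 = 0.9467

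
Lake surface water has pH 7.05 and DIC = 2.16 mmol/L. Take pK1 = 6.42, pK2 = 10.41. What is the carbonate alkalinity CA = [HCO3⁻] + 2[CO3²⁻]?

CA = 1.75 mmol/L

CA = [HCO3⁻] + 2[CO3²⁻] = (α₁ + 2α₂)·DIC
At pH 7.05: [H⁺]/K1 = 10^-0.63 = 0.23442, K2/[H⁺] = 10^-3.36 = 0.00043652
α₁ = 1/(1 + 0.23442 + 0.00043652) = 1/1.2349 = 0.8098; α₂ = α₁·K2/[H⁺] = 0.0003535
α₁ + 2α₂ = 0.8105
CA = 0.8105 × 2.16 = 1.75 mmol/L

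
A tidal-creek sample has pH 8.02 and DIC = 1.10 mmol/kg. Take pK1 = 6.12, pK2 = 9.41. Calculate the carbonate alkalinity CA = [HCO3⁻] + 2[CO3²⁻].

CA = 1.13 mmol/kg

CA = [HCO3⁻] + 2[CO3²⁻] = (α₁ + 2α₂)·DIC
At pH 8.02: [H⁺]/K1 = 10^-1.90 = 0.012589, K2/[H⁺] = 10^-1.39 = 0.040738
α₁ = 1/(1 + 0.012589 + 0.040738) = 1/1.0533 = 0.9494; α₂ = α₁·K2/[H⁺] = 0.03868
α₁ + 2α₂ = 1.0267
CA = 1.0267 × 1.10 = 1.13 mmol/kg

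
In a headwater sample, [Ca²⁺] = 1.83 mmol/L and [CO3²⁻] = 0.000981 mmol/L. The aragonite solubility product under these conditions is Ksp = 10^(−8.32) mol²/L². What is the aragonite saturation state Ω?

Ω = 0.375

Ksp = 10^(−8.32) = 4.786×10^-9
Ω = [Ca²⁺][CO3²⁻]/Ksp = (1.83×10^-3)(0.000981×10^-3) / 4.786×10^-9 = 0.375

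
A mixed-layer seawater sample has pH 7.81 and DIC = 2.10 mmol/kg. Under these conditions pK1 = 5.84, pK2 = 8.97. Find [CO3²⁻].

α₂ = 1 / (1 + [H⁺]/K2 + [H⁺]²/(K1K2)) = 1 / (1 + 10^+1.16 + 10^-0.81)
   = 1 / (1 + 14.454 + 0.15488) = 1/15.609 = 0.06406
[CO3²⁻] = α₂ × DIC = 0.06406 × 2.10 = 0.135 mmol/kg

[CO3²⁻] = 0.135 mmol/kg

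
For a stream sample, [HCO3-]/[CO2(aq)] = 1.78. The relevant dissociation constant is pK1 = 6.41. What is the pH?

From K1 = [H⁺][HCO3-]/[CO2(aq)]:  pH = pK1 + log₁₀([HCO3-]/[CO2(aq)])
log₁₀(1.78) = +0.250
pH = 6.41 + (+0.250) = 6.66

pH = 6.66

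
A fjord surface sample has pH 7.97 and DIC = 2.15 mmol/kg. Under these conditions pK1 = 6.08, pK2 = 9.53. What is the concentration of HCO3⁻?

α₁ = 1 / (1 + [H⁺]/K1 + K2/[H⁺]) = 1 / (1 + 10^-1.89 + 10^-1.56)
   = 1 / (1 + 0.012882 + 0.027542) = 1/1.0404 = 0.9611
[HCO3⁻] = α₁ × DIC = 0.9611 × 2.15 = 2.07 mmol/kg

[HCO3⁻] = 2.07 mmol/kg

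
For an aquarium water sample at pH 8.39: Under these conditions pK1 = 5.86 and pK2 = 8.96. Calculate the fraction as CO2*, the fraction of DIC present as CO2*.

α₀ = 1 / (1 + K1/[H⁺] + K1K2/[H⁺]²) = 1 / (1 + 10^+2.53 + 10^+1.96)
   = 1 / (1 + 338.84 + 91.201) = 1/431.05 = 0.002320

α₀ = 0.00232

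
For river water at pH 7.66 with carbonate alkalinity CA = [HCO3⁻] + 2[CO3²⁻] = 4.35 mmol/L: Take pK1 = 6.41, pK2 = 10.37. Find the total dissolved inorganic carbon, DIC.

CA = [HCO3⁻] + 2[CO3²⁻] = (α₁ + 2α₂)·DIC
At pH 7.66: [H⁺]/K1 = 10^-1.25 = 0.056234, K2/[H⁺] = 10^-2.71 = 0.0019498
α₁ = 1/(1 + 0.056234 + 0.0019498) = 1/1.0582 = 0.9450; α₂ = α₁·K2/[H⁺] = 0.001843
α₁ + 2α₂ = 0.9487
DIC = CA / (α₁ + 2α₂) = 4.35 / 0.9487 = 4.59 mmol/L

DIC = 4.59 mmol/L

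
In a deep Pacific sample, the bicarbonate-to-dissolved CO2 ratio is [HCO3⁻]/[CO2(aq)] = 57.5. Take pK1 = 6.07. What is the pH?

pH = 7.83

From K1 = [H⁺][HCO3⁻]/[CO2(aq)]:  pH = pK1 + log₁₀([HCO3⁻]/[CO2(aq)])
log₁₀(57.5) = +1.760
pH = 6.07 + (+1.760) = 7.83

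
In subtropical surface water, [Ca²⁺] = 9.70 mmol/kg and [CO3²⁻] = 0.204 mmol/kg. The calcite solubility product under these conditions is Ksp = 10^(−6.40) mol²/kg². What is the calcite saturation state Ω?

Ksp = 10^(−6.40) = 3.981×10^-7
Ω = [Ca²⁺][CO3²⁻]/Ksp = (9.70×10^-3)(0.204×10^-3) / 3.981×10^-7 = 4.97

Ω = 4.97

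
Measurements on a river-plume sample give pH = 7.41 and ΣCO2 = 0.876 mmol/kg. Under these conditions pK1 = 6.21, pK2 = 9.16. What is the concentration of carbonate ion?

[CO3²⁻] = 14.4 μmol/kg

α₂ = 1 / (1 + [H⁺]/K2 + [H⁺]²/(K1K2)) = 1 / (1 + 10^+1.75 + 10^+0.55)
   = 1 / (1 + 56.234 + 3.5481) = 1/60.782 = 0.01645
[CO3²⁻] = α₂ × DIC = 0.01645 × 0.876 = 0.0144 mmol/kg = 14.4 μmol/kg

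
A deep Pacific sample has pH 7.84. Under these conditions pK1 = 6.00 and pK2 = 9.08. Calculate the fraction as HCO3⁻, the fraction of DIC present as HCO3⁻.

α₁ = 1 / (1 + [H⁺]/K1 + K2/[H⁺]) = 1 / (1 + 10^-1.84 + 10^-1.24)
   = 1 / (1 + 0.014454 + 0.057544) = 1/1.0720 = 0.9328

α₁ = 0.933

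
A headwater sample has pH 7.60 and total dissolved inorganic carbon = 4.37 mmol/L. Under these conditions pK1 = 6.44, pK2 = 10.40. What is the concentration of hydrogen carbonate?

[HCO3⁻] = 4.08 mmol/L

α₁ = 1 / (1 + [H⁺]/K1 + K2/[H⁺]) = 1 / (1 + 10^-1.16 + 10^-2.80)
   = 1 / (1 + 0.069183 + 0.0015849) = 1/1.0708 = 0.9339
[HCO3⁻] = α₁ × DIC = 0.9339 × 4.37 = 4.08 mmol/L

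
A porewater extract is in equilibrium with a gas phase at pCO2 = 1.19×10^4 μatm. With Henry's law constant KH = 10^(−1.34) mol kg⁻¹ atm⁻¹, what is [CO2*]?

KH = 10^(−1.34) = 4.571×10^-2 mol kg⁻¹ atm⁻¹
[CO2*] = KH · pCO2 = 4.571×10^-2 × 1.19×10^4×10^-6 atm = 5.44×10^-4 mol/kg

[CO2*] = 544 μmol/kg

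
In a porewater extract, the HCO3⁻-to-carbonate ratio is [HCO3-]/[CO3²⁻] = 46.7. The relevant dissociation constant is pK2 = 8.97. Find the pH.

From K2 = [H⁺][CO3²⁻]/[HCO3-]:  pH = pK2 − log₁₀([HCO3-]/[CO3²⁻])
log₁₀(46.7) = +1.669
pH = 8.97 − (+1.669) = 7.30

pH = 7.30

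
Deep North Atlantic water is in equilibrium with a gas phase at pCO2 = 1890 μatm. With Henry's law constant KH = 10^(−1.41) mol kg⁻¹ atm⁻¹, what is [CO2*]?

[CO2*] = 73.5 μmol/kg

KH = 10^(−1.41) = 3.890×10^-2 mol kg⁻¹ atm⁻¹
[CO2*] = KH · pCO2 = 3.890×10^-2 × 1890×10^-6 atm = 7.35×10^-5 mol/kg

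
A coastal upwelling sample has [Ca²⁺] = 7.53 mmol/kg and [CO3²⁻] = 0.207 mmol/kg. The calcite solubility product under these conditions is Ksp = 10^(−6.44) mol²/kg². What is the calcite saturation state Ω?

Ω = 4.29

Ksp = 10^(−6.44) = 3.631×10^-7
Ω = [Ca²⁺][CO3²⁻]/Ksp = (7.53×10^-3)(0.207×10^-3) / 3.631×10^-7 = 4.29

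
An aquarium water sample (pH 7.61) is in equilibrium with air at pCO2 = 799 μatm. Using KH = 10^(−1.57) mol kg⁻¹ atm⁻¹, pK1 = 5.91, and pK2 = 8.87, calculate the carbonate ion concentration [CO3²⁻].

[CO2*] = KH · pCO2 = 10^(−1.57) × 799×10^-6 = 2.151×10^-5 mol/kg
α₀ = 1/(1 + K1/[H⁺] + K1K2/[H⁺]²) = 1/(1 + 10^+1.70 + 10^+0.44) = 0.01856
DIC = [CO2*]/α₀ = 2.151×10^-5 / 0.01856 = 1.159 mmol/kg
[CO3²⁻] = α₂·DIC; α₂ = 0.05112, so [CO3²⁻] = 0.05112 × 1.159 = 0.0592 mmol/kg

[CO3²⁻] = 0.0592 mmol/kg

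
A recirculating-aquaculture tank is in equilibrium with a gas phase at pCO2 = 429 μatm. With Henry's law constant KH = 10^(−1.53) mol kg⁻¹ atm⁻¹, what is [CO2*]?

KH = 10^(−1.53) = 2.951×10^-2 mol kg⁻¹ atm⁻¹
[CO2*] = KH · pCO2 = 2.951×10^-2 × 429×10^-6 atm = 1.27×10^-5 mol/kg

[CO2*] = 12.7 μmol/kg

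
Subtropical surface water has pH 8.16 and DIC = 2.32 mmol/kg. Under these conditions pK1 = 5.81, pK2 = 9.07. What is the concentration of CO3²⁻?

[CO3²⁻] = 0.253 mmol/kg

α₂ = 1 / (1 + [H⁺]/K2 + [H⁺]²/(K1K2)) = 1 / (1 + 10^+0.91 + 10^-1.44)
   = 1 / (1 + 8.1283 + 0.036308) = 1/9.1646 = 0.1091
[CO3²⁻] = α₂ × DIC = 0.1091 × 2.32 = 0.253 mmol/kg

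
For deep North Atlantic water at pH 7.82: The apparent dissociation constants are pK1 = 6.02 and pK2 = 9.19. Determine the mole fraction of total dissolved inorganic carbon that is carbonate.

α₂ = 0.0403

α₂ = 1 / (1 + [H⁺]/K2 + [H⁺]²/(K1K2)) = 1 / (1 + 10^+1.37 + 10^-0.43)
   = 1 / (1 + 23.442 + 0.37154) = 1/24.814 = 0.04030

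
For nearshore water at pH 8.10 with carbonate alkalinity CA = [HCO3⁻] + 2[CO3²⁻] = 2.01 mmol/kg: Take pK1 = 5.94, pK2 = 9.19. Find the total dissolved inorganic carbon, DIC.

DIC = 1.88 mmol/kg

CA = [HCO3⁻] + 2[CO3²⁻] = (α₁ + 2α₂)·DIC
At pH 8.10: [H⁺]/K1 = 10^-2.16 = 0.0069183, K2/[H⁺] = 10^-1.09 = 0.081283
α₁ = 1/(1 + 0.0069183 + 0.081283) = 1/1.0882 = 0.9189; α₂ = α₁·K2/[H⁺] = 0.07469
α₁ + 2α₂ = 1.0683
DIC = CA / (α₁ + 2α₂) = 2.01 / 1.0683 = 1.88 mmol/kg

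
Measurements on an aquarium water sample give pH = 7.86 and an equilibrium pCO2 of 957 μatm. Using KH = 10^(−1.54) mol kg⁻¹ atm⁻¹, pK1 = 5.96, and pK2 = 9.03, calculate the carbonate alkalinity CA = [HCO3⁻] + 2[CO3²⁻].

[CO2*] = KH · pCO2 = 10^(−1.54) × 957×10^-6 = 2.760×10^-5 mol/kg
α₀ = 1/(1 + K1/[H⁺] + K1K2/[H⁺]²) = 1/(1 + 10^+1.90 + 10^+0.73) = 0.01165
DIC = [CO2*]/α₀ = 2.760×10^-5 / 0.01165 = 2.368 mmol/kg
CA = (α₁ + 2α₂)·DIC = (0.9258 + 2×0.06259) × 2.368 = 2.49 mmol/kg

CA = 2.49 mmol/kg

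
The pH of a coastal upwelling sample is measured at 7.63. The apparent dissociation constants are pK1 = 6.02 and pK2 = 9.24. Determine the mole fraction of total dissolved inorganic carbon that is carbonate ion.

α₂ = 0.0234

α₂ = 1 / (1 + [H⁺]/K2 + [H⁺]²/(K1K2)) = 1 / (1 + 10^+1.61 + 10^+0.00)
   = 1 / (1 + 40.738 + 1.0000) = 1/42.738 = 0.02340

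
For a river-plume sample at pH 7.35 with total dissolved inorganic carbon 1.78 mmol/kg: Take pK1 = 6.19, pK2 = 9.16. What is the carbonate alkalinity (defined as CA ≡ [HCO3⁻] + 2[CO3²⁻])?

CA = 1.69 mmol/kg

CA = [HCO3⁻] + 2[CO3²⁻] = (α₁ + 2α₂)·DIC
At pH 7.35: [H⁺]/K1 = 10^-1.16 = 0.069183, K2/[H⁺] = 10^-1.81 = 0.015488
α₁ = 1/(1 + 0.069183 + 0.015488) = 1/1.0847 = 0.9219; α₂ = α₁·K2/[H⁺] = 0.01428
α₁ + 2α₂ = 0.9505
CA = 0.9505 × 1.78 = 1.69 mmol/kg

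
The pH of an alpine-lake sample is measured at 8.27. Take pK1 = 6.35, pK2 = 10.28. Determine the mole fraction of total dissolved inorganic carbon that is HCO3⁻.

α₁ = 1 / (1 + [H⁺]/K1 + K2/[H⁺]) = 1 / (1 + 10^-1.92 + 10^-2.01)
   = 1 / (1 + 0.012023 + 0.0097724) = 1/1.0218 = 0.9787

α₁ = 0.979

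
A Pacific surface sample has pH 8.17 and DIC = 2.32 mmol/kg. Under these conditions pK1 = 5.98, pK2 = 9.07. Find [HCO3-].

α₁ = 1 / (1 + [H⁺]/K1 + K2/[H⁺]) = 1 / (1 + 10^-2.19 + 10^-0.90)
   = 1 / (1 + 0.0064565 + 0.12589) = 1/1.1323 = 0.8831
[HCO3⁻] = α₁ × DIC = 0.8831 × 2.32 = 2.05 mmol/kg

[HCO3⁻] = 2.05 mmol/kg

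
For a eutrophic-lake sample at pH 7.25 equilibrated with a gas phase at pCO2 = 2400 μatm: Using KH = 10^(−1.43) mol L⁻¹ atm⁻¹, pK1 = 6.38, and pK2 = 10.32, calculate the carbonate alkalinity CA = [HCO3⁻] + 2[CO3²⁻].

[CO2*] = KH · pCO2 = 10^(−1.43) × 2400×10^-6 = 8.917×10^-5 mol/L
α₀ = 1/(1 + K1/[H⁺] + K1K2/[H⁺]²) = 1/(1 + 10^+0.87 + 10^-2.20) = 0.1188
DIC = [CO2*]/α₀ = 8.917×10^-5 / 0.1188 = 0.7507 mmol/L
CA = (α₁ + 2α₂)·DIC = (0.8805 + 2×0.0007494) × 0.7507 = 0.662 mmol/L

CA = 0.662 mmol/L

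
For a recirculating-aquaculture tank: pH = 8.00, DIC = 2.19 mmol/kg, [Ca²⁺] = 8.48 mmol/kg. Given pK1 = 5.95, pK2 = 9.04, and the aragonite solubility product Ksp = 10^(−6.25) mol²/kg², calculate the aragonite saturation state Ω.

α₂ = 1 / (1 + [H⁺]/K2 + [H⁺]²/(K1K2)) = 1 / (1 + 10^+1.04 + 10^-1.01)
   = 1 / (1 + 10.965 + 0.097724) = 1/12.063 = 0.08290
[CO3²⁻] = α₂ × DIC = 0.08290 × 2.19 = 0.1816 mmol/kg
Ksp = 10^(−6.25) = 5.623×10^-7
Ω = [Ca²⁺][CO3²⁻]/Ksp = (8.48×10^-3)(1.816×10^-4) / 5.623×10^-7 = 2.74

Ω = 2.74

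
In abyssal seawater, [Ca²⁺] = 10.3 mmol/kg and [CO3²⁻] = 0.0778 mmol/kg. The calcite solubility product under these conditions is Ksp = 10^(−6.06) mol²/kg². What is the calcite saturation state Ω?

Ksp = 10^(−6.06) = 8.710×10^-7
Ω = [Ca²⁺][CO3²⁻]/Ksp = (10.3×10^-3)(0.0778×10^-3) / 8.710×10^-7 = 0.920

Ω = 0.920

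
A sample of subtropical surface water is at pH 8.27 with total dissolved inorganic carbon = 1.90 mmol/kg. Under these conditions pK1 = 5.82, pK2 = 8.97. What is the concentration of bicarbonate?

[HCO3⁻] = 1.58 mmol/kg

α₁ = 1 / (1 + [H⁺]/K1 + K2/[H⁺]) = 1 / (1 + 10^-2.45 + 10^-0.70)
   = 1 / (1 + 0.0035481 + 0.19953) = 1/1.2031 = 0.8312
[HCO3⁻] = α₁ × DIC = 0.8312 × 1.90 = 1.58 mmol/kg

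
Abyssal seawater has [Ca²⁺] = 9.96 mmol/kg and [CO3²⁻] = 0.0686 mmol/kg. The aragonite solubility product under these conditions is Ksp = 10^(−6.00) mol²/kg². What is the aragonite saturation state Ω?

Ω = 0.683

Ksp = 10^(−6.00) = 1.000×10^-6
Ω = [Ca²⁺][CO3²⁻]/Ksp = (9.96×10^-3)(0.0686×10^-3) / 1.000×10^-6 = 0.683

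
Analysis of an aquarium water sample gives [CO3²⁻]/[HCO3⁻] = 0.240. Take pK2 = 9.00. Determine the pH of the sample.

From K2 = [H⁺][CO3²⁻]/[HCO3⁻]:  pH = pK2 + log₁₀([CO3²⁻]/[HCO3⁻])
log₁₀(0.240) = -0.620
pH = 9.00 + (-0.620) = 8.38

pH = 8.38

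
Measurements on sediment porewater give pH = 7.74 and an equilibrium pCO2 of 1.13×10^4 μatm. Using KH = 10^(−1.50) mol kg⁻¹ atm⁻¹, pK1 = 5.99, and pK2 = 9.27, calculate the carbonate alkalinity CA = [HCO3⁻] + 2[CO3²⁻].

CA = 21.3 mmol/kg

[CO2*] = KH · pCO2 = 10^(−1.50) × 1.13×10^4×10^-6 = 3.573×10^-4 mol/kg
α₀ = 1/(1 + K1/[H⁺] + K1K2/[H⁺]²) = 1/(1 + 10^+1.75 + 10^+0.22) = 0.01698
DIC = [CO2*]/α₀ = 3.573×10^-4 / 0.01698 = 21.04 mmol/kg
CA = (α₁ + 2α₂)·DIC = (0.9548 + 2×0.02818) × 21.04 = 21.3 mmol/kg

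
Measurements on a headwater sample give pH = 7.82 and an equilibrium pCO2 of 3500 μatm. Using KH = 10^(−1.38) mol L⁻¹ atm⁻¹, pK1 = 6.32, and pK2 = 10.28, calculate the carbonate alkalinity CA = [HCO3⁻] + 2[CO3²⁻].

CA = 4.65 mmol/L

[CO2*] = KH · pCO2 = 10^(−1.38) × 3500×10^-6 = 1.459×10^-4 mol/L
α₀ = 1/(1 + K1/[H⁺] + K1K2/[H⁺]²) = 1/(1 + 10^+1.50 + 10^-0.96) = 0.03055
DIC = [CO2*]/α₀ = 1.459×10^-4 / 0.03055 = 4.776 mmol/L
CA = (α₁ + 2α₂)·DIC = (0.9661 + 2×0.003350) × 4.776 = 4.65 mmol/L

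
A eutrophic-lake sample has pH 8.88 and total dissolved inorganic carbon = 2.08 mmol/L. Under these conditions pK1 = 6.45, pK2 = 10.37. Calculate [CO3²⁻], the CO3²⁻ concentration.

α₂ = 1 / (1 + [H⁺]/K2 + [H⁺]²/(K1K2)) = 1 / (1 + 10^+1.49 + 10^-0.94)
   = 1 / (1 + 30.903 + 0.11482) = 1/32.018 = 0.03123
[CO3²⁻] = α₂ × DIC = 0.03123 × 2.08 = 0.0650 mmol/L

[CO3²⁻] = 0.0650 mmol/L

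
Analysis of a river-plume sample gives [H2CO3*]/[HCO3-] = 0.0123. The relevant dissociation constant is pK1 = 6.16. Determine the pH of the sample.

pH = 8.07

From K1 = [H⁺][HCO3-]/[H2CO3*]:  pH = pK1 − log₁₀([H2CO3*]/[HCO3-])
log₁₀(0.0123) = -1.910
pH = 6.16 − (-1.910) = 8.07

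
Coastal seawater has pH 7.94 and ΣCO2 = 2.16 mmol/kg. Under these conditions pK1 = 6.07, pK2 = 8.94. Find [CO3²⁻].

[CO3²⁻] = 0.194 mmol/kg

α₂ = 1 / (1 + [H⁺]/K2 + [H⁺]²/(K1K2)) = 1 / (1 + 10^+1.00 + 10^-0.87)
   = 1 / (1 + 10.000 + 0.13490) = 1/11.135 = 0.08981
[CO3²⁻] = α₂ × DIC = 0.08981 × 2.16 = 0.194 mmol/kg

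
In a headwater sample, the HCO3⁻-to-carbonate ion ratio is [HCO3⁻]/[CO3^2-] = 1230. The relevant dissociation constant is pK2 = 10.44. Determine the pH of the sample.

From K2 = [H⁺][CO3^2-]/[HCO3⁻]:  pH = pK2 − log₁₀([HCO3⁻]/[CO3^2-])
log₁₀(1230) = +3.090
pH = 10.44 − (+3.090) = 7.35

pH = 7.35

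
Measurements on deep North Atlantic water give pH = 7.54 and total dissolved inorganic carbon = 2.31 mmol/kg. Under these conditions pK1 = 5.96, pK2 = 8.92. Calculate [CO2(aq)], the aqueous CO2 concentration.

α₀ = 1 / (1 + K1/[H⁺] + K1K2/[H⁺]²) = 1 / (1 + 10^+1.58 + 10^+0.20)
   = 1 / (1 + 38.019 + 1.5849) = 1/40.604 = 0.02463
[CO2*] = α₀ × DIC = 0.02463 × 2.31 = 0.0569 mmol/kg

[CO2*] = 0.0569 mmol/kg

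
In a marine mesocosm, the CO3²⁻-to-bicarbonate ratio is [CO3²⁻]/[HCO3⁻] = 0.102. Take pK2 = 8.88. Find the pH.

pH = 7.89

From K2 = [H⁺][CO3²⁻]/[HCO3⁻]:  pH = pK2 + log₁₀([CO3²⁻]/[HCO3⁻])
log₁₀(0.102) = -0.991
pH = 8.88 + (-0.991) = 7.89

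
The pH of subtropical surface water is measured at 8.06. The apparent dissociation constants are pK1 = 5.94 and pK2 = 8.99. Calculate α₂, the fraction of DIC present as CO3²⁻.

α₂ = 1 / (1 + [H⁺]/K2 + [H⁺]²/(K1K2)) = 1 / (1 + 10^+0.93 + 10^-1.19)
   = 1 / (1 + 8.5114 + 0.064565) = 1/9.5759 = 0.1044

α₂ = 0.104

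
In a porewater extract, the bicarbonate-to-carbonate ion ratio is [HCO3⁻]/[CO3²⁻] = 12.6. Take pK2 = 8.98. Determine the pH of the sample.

pH = 7.88

From K2 = [H⁺][CO3²⁻]/[HCO3⁻]:  pH = pK2 − log₁₀([HCO3⁻]/[CO3²⁻])
log₁₀(12.6) = +1.100
pH = 8.98 − (+1.100) = 7.88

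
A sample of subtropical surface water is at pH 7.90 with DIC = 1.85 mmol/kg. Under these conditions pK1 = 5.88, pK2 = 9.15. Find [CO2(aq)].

α₀ = 1 / (1 + K1/[H⁺] + K1K2/[H⁺]²) = 1 / (1 + 10^+2.02 + 10^+0.77)
   = 1 / (1 + 104.71 + 5.8884) = 1/111.60 = 0.008960
[CO2*] = α₀ × DIC = 0.008960 × 1.85 = 0.0166 mmol/kg = 16.6 μmol/kg

[CO2*] = 16.6 μmol/kg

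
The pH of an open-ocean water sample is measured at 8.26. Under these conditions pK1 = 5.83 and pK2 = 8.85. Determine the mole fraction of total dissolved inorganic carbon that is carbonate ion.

α₂ = 1 / (1 + [H⁺]/K2 + [H⁺]²/(K1K2)) = 1 / (1 + 10^+0.59 + 10^-1.84)
   = 1 / (1 + 3.8905 + 0.014454) = 1/4.9049 = 0.2039

α₂ = 0.204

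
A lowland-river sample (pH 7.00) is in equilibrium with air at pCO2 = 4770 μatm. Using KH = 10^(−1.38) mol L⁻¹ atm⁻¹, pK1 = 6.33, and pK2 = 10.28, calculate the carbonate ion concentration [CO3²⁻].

[CO3²⁻] = 0.488 μmol/L

[CO2*] = KH · pCO2 = 10^(−1.38) × 4770×10^-6 = 1.988×10^-4 mol/L
α₀ = 1/(1 + K1/[H⁺] + K1K2/[H⁺]²) = 1/(1 + 10^+0.67 + 10^-2.61) = 0.1761
DIC = [CO2*]/α₀ = 1.988×10^-4 / 0.1761 = 1.129 mmol/L
[CO3²⁻] = α₂·DIC; α₂ = 0.0004322, so [CO3²⁻] = 0.0004322 × 1.129 = 0.000488 mmol/L = 0.488 μmol/L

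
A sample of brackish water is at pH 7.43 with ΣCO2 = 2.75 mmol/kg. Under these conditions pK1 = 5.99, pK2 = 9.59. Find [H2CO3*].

[CO2*] = 0.0957 mmol/kg

α₀ = 1 / (1 + K1/[H⁺] + K1K2/[H⁺]²) = 1 / (1 + 10^+1.44 + 10^-0.72)
   = 1 / (1 + 27.542 + 0.19055) = 1/28.733 = 0.03480
[CO2*] = α₀ × DIC = 0.03480 × 2.75 = 0.0957 mmol/kg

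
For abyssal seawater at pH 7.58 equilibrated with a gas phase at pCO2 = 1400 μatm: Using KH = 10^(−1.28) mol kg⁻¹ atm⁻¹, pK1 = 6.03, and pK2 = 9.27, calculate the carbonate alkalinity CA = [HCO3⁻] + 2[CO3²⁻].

CA = 2.71 mmol/kg

[CO2*] = KH · pCO2 = 10^(−1.28) × 1400×10^-6 = 7.347×10^-5 mol/kg
α₀ = 1/(1 + K1/[H⁺] + K1K2/[H⁺]²) = 1/(1 + 10^+1.55 + 10^-0.14) = 0.02688
DIC = [CO2*]/α₀ = 7.347×10^-5 / 0.02688 = 2.734 mmol/kg
CA = (α₁ + 2α₂)·DIC = (0.9537 + 2×0.01947) × 2.734 = 2.71 mmol/kg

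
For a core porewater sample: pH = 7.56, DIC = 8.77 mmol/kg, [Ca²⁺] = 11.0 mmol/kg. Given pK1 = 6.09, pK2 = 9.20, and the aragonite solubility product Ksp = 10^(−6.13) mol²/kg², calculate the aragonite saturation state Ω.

Ω = 2.82

α₂ = 1 / (1 + [H⁺]/K2 + [H⁺]²/(K1K2)) = 1 / (1 + 10^+1.64 + 10^+0.17)
   = 1 / (1 + 43.652 + 1.4791) = 1/46.131 = 0.02168
[CO3²⁻] = α₂ × DIC = 0.02168 × 8.77 = 0.1901 mmol/kg
Ksp = 10^(−6.13) = 7.413×10^-7
Ω = [Ca²⁺][CO3²⁻]/Ksp = (11.0×10^-3)(1.901×10^-4) / 7.413×10^-7 = 2.82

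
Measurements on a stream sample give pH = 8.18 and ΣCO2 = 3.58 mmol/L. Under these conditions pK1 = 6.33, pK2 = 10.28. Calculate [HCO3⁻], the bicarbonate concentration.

[HCO3⁻] = 3.50 mmol/L

α₁ = 1 / (1 + [H⁺]/K1 + K2/[H⁺]) = 1 / (1 + 10^-1.85 + 10^-2.10)
   = 1 / (1 + 0.014125 + 0.0079433) = 1/1.0221 = 0.9784
[HCO3⁻] = α₁ × DIC = 0.9784 × 3.58 = 3.50 mmol/L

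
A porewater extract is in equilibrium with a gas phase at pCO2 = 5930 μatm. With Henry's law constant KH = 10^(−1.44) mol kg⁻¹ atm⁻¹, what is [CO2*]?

[CO2*] = 215 μmol/kg

KH = 10^(−1.44) = 3.631×10^-2 mol kg⁻¹ atm⁻¹
[CO2*] = KH · pCO2 = 3.631×10^-2 × 5930×10^-6 atm = 2.15×10^-4 mol/kg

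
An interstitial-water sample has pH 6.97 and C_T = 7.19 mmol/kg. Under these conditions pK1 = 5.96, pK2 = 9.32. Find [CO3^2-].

[CO3²⁻] = 0.0291 mmol/kg

α₂ = 1 / (1 + [H⁺]/K2 + [H⁺]²/(K1K2)) = 1 / (1 + 10^+2.35 + 10^+1.34)
   = 1 / (1 + 223.87 + 21.878) = 1/246.75 = 0.004053
[CO3²⁻] = α₂ × DIC = 0.004053 × 7.19 = 0.0291 mmol/kg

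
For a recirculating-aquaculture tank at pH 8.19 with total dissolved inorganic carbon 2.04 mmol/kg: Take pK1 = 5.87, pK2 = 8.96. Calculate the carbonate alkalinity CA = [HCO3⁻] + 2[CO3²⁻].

CA = [HCO3⁻] + 2[CO3²⁻] = (α₁ + 2α₂)·DIC
At pH 8.19: [H⁺]/K1 = 10^-2.32 = 0.0047863, K2/[H⁺] = 10^-0.77 = 0.16982
α₁ = 1/(1 + 0.0047863 + 0.16982) = 1/1.1746 = 0.8513; α₂ = α₁·K2/[H⁺] = 0.1446
α₁ + 2α₂ = 1.1405
CA = 1.1405 × 2.04 = 2.33 mmol/kg

CA = 2.33 mmol/kg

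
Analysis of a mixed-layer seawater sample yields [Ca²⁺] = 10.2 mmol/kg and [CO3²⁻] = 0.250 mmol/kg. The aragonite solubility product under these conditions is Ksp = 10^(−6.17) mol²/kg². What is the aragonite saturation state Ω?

Ksp = 10^(−6.17) = 6.761×10^-7
Ω = [Ca²⁺][CO3²⁻]/Ksp = (10.2×10^-3)(0.250×10^-3) / 6.761×10^-7 = 3.77

Ω = 3.77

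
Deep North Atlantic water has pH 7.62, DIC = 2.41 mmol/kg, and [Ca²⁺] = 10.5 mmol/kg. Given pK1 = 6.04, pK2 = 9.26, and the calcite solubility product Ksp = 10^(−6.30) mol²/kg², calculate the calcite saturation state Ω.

Ω = 1.10

α₂ = 1 / (1 + [H⁺]/K2 + [H⁺]²/(K1K2)) = 1 / (1 + 10^+1.64 + 10^+0.06)
   = 1 / (1 + 43.652 + 1.1482) = 1/45.800 = 0.02183
[CO3²⁻] = α₂ × DIC = 0.02183 × 2.41 = 0.05262 mmol/kg
Ksp = 10^(−6.30) = 5.012×10^-7
Ω = [Ca²⁺][CO3²⁻]/Ksp = (10.5×10^-3)(5.262×10^-5) / 5.012×10^-7 = 1.10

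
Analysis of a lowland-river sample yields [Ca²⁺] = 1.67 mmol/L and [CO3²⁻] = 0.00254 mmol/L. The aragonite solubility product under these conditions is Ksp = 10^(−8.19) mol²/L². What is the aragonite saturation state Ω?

Ksp = 10^(−8.19) = 6.457×10^-9
Ω = [Ca²⁺][CO3²⁻]/Ksp = (1.67×10^-3)(0.00254×10^-3) / 6.457×10^-9 = 0.657

Ω = 0.657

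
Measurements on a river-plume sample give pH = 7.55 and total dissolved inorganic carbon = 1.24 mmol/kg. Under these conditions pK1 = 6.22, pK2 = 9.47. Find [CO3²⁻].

α₂ = 1 / (1 + [H⁺]/K2 + [H⁺]²/(K1K2)) = 1 / (1 + 10^+1.92 + 10^+0.59)
   = 1 / (1 + 83.176 + 3.8905) = 1/88.067 = 0.01136
[CO3²⁻] = α₂ × DIC = 0.01136 × 1.24 = 0.0141 mmol/kg = 14.1 μmol/kg

[CO3²⁻] = 14.1 μmol/kg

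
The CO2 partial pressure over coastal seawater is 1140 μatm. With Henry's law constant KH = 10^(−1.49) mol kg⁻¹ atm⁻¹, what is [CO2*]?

[CO2*] = 36.9 μmol/kg

KH = 10^(−1.49) = 3.236×10^-2 mol kg⁻¹ atm⁻¹
[CO2*] = KH · pCO2 = 3.236×10^-2 × 1140×10^-6 atm = 3.69×10^-5 mol/kg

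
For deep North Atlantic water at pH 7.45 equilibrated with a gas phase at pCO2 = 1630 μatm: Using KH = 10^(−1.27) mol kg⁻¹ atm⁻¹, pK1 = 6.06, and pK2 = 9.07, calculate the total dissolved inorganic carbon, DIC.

[CO2*] = KH · pCO2 = 10^(−1.27) × 1630×10^-6 = 8.754×10^-5 mol/kg
α₀ = 1/(1 + K1/[H⁺] + K1K2/[H⁺]²) = 1/(1 + 10^+1.39 + 10^-0.23) = 0.03826
DIC = [CO2*]/α₀ = 8.754×10^-5 / 0.03826 = 2.29 mmol/kg

DIC = 2.29 mmol/kg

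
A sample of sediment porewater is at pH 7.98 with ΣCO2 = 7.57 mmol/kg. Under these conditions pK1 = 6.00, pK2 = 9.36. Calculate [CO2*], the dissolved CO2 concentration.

α₀ = 1 / (1 + K1/[H⁺] + K1K2/[H⁺]²) = 1 / (1 + 10^+1.98 + 10^+0.60)
   = 1 / (1 + 95.499 + 3.9811) = 1/100.48 = 0.009952
[CO2*] = α₀ × DIC = 0.009952 × 7.57 = 0.0753 mmol/kg

[CO2*] = 0.0753 mmol/kg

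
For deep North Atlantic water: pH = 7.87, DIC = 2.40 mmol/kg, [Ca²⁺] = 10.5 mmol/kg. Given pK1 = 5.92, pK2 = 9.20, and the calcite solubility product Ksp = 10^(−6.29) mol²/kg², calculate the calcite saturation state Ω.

Ω = 2.17

α₂ = 1 / (1 + [H⁺]/K2 + [H⁺]²/(K1K2)) = 1 / (1 + 10^+1.33 + 10^-0.62)
   = 1 / (1 + 21.380 + 0.23988) = 1/22.620 = 0.04421
[CO3²⁻] = α₂ × DIC = 0.04421 × 2.40 = 0.1061 mmol/kg
Ksp = 10^(−6.29) = 5.129×10^-7
Ω = [Ca²⁺][CO3²⁻]/Ksp = (10.5×10^-3)(1.061×10^-4) / 5.129×10^-7 = 2.17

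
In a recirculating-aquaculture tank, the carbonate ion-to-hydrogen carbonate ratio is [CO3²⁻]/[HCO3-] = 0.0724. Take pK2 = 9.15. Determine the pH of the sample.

From K2 = [H⁺][CO3²⁻]/[HCO3-]:  pH = pK2 + log₁₀([CO3²⁻]/[HCO3-])
log₁₀(0.0724) = -1.140
pH = 9.15 + (-1.140) = 8.01

pH = 8.01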